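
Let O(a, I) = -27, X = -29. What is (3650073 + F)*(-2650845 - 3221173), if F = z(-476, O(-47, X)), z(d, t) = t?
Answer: -21433135812828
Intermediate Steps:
F = -27
(3650073 + F)*(-2650845 - 3221173) = (3650073 - 27)*(-2650845 - 3221173) = 3650046*(-5872018) = -21433135812828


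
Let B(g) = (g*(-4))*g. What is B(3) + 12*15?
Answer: 144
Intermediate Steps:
B(g) = -4*g**2 (B(g) = (-4*g)*g = -4*g**2)
B(3) + 12*15 = -4*3**2 + 12*15 = -4*9 + 180 = -36 + 180 = 144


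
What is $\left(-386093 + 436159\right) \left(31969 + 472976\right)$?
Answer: $25280576370$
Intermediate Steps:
$\left(-386093 + 436159\right) \left(31969 + 472976\right) = 50066 \cdot 504945 = 25280576370$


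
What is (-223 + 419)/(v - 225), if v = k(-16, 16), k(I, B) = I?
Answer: -196/241 ≈ -0.81328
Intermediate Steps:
v = -16
(-223 + 419)/(v - 225) = (-223 + 419)/(-16 - 225) = 196/(-241) = 196*(-1/241) = -196/241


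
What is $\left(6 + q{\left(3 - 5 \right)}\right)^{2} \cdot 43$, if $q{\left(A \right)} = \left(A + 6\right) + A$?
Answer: $2752$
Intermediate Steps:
$q{\left(A \right)} = 6 + 2 A$ ($q{\left(A \right)} = \left(6 + A\right) + A = 6 + 2 A$)
$\left(6 + q{\left(3 - 5 \right)}\right)^{2} \cdot 43 = \left(6 + \left(6 + 2 \left(3 - 5\right)\right)\right)^{2} \cdot 43 = \left(6 + \left(6 + 2 \left(-2\right)\right)\right)^{2} \cdot 43 = \left(6 + \left(6 - 4\right)\right)^{2} \cdot 43 = \left(6 + 2\right)^{2} \cdot 43 = 8^{2} \cdot 43 = 64 \cdot 43 = 2752$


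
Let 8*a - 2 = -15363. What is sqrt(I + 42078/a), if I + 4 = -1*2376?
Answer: 22*I*sqrt(1170984391)/15361 ≈ 49.009*I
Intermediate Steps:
a = -15361/8 (a = 1/4 + (1/8)*(-15363) = 1/4 - 15363/8 = -15361/8 ≈ -1920.1)
I = -2380 (I = -4 - 1*2376 = -4 - 2376 = -2380)
sqrt(I + 42078/a) = sqrt(-2380 + 42078/(-15361/8)) = sqrt(-2380 + 42078*(-8/15361)) = sqrt(-2380 - 336624/15361) = sqrt(-36895804/15361) = 22*I*sqrt(1170984391)/15361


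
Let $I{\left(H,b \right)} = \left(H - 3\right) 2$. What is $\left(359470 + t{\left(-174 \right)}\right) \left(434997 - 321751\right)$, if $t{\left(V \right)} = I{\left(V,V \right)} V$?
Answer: $47684040236$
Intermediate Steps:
$I{\left(H,b \right)} = -6 + 2 H$ ($I{\left(H,b \right)} = \left(-3 + H\right) 2 = -6 + 2 H$)
$t{\left(V \right)} = V \left(-6 + 2 V\right)$ ($t{\left(V \right)} = \left(-6 + 2 V\right) V = V \left(-6 + 2 V\right)$)
$\left(359470 + t{\left(-174 \right)}\right) \left(434997 - 321751\right) = \left(359470 + 2 \left(-174\right) \left(-3 - 174\right)\right) \left(434997 - 321751\right) = \left(359470 + 2 \left(-174\right) \left(-177\right)\right) 113246 = \left(359470 + 61596\right) 113246 = 421066 \cdot 113246 = 47684040236$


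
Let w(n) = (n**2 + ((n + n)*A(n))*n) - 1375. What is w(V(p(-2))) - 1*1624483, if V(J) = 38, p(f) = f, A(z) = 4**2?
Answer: -1578206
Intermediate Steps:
A(z) = 16
w(n) = -1375 + 33*n**2 (w(n) = (n**2 + ((n + n)*16)*n) - 1375 = (n**2 + ((2*n)*16)*n) - 1375 = (n**2 + (32*n)*n) - 1375 = (n**2 + 32*n**2) - 1375 = 33*n**2 - 1375 = -1375 + 33*n**2)
w(V(p(-2))) - 1*1624483 = (-1375 + 33*38**2) - 1*1624483 = (-1375 + 33*1444) - 1624483 = (-1375 + 47652) - 1624483 = 46277 - 1624483 = -1578206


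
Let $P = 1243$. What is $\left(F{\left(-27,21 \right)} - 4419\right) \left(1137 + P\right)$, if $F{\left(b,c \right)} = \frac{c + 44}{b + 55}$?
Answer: $-10511695$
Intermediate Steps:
$F{\left(b,c \right)} = \frac{44 + c}{55 + b}$
$\left(F{\left(-27,21 \right)} - 4419\right) \left(1137 + P\right) = \left(\frac{44 + 21}{55 - 27} - 4419\right) \left(1137 + 1243\right) = \left(\frac{1}{28} \cdot 65 - 4419\right) 2380 = \left(\frac{65}{28} - 4419\right) 2380 = \left(- \frac{123667}{28}\right) 2380 = -10511695$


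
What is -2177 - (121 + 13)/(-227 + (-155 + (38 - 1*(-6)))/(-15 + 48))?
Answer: -2757522/1267 ≈ -2176.4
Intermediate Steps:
-2177 - (121 + 13)/(-227 + (-155 + (38 - 1*(-6)))/(-15 + 48)) = -2177 - 134/(-227 + (-155 + (38 + 6))/33) = -2177 - 134/(-227 + (-155 + 44)*(1/33)) = -2177 - 134/(-227 - 111*1/33) = -2177 - 134/(-227 - 37/11) = -2177 - 134/(-2534/11) = -2177 - (-11)*134/2534 = -2177 - 1*(-737/1267) = -2177 + 737/1267 = -2757522/1267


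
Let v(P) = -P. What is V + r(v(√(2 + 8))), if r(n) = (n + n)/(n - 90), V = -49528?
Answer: -40068154/809 + 18*√10/809 ≈ -49528.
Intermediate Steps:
r(n) = 2*n/(-90 + n) (r(n) = (2*n)/(-90 + n) = 2*n/(-90 + n))
V + r(v(√(2 + 8))) = -49528 + 2*(-√(2 + 8))/(-90 - √(2 + 8)) = -49528 + 2*(-√10)/(-90 - √10) = -49528 - 2*√10/(-90 - √10)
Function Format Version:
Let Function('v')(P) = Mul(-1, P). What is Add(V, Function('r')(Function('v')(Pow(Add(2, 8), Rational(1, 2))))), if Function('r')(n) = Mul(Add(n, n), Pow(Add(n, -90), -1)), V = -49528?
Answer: Add(Rational(-40068154, 809), Mul(Rational(18, 809), Pow(10, Rational(1, 2)))) ≈ -49528.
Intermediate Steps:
Function('r')(n) = Mul(2, n, Pow(Add(-90, n), -1)) (Function('r')(n) = Mul(Mul(2, n), Pow(Add(-90, n), -1)) = Mul(2, n, Pow(Add(-90, n), -1)))
Add(V, Function('r')(Function('v')(Pow(Add(2, 8), Rational(1, 2))))) = Add(-49528, Mul(2, Mul(-1, Pow(Add(2, 8), Rational(1, 2))), Pow(Add(-90, Mul(-1, Pow(Add(2, 8), Rational(1, 2)))), -1))) = Add(-49528, Mul(2, Mul(-1, Pow(10, Rational(1, 2))), Pow(Add(-90, Mul(-1, Pow(10, Rational(1, 2)))), -1))) = Add(-49528, Mul(-2, Pow(10, Rational(1, 2)), Pow(Add(-90, Mul(-1, Pow(10, Rational(1, 2)))), -1)))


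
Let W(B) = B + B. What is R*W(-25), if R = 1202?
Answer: -60100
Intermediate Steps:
W(B) = 2*B
R*W(-25) = 1202*(2*(-25)) = 1202*(-50) = -60100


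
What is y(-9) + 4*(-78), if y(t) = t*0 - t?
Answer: -303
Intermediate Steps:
y(t) = -t (y(t) = 0 - t = -t)
y(-9) + 4*(-78) = -1*(-9) + 4*(-78) = 9 - 312 = -303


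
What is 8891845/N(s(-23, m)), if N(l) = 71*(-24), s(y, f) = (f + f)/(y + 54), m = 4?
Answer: -8891845/1704 ≈ -5218.2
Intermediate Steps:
s(y, f) = 2*f/(54 + y) (s(y, f) = (2*f)/(54 + y) = 2*f/(54 + y))
N(l) = -1704
8891845/N(s(-23, m)) = 8891845/(-1704) = 8891845*(-1/1704) = -8891845/1704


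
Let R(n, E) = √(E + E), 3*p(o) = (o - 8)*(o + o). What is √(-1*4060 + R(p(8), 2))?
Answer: I*√4058 ≈ 63.702*I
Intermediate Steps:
p(o) = 2*o*(-8 + o)/3 (p(o) = ((o - 8)*(o + o))/3 = ((-8 + o)*(2*o))/3 = (2*o*(-8 + o))/3 = 2*o*(-8 + o)/3)
R(n, E) = √2*√E (R(n, E) = √(2*E) = √2*√E)
√(-1*4060 + R(p(8), 2)) = √(-1*4060 + √2*√2) = √(-4060 + 2) = √(-4058) = I*√4058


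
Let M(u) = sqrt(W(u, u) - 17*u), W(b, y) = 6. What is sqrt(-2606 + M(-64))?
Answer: sqrt(-2606 + sqrt(1094)) ≈ 50.724*I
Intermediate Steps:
M(u) = sqrt(6 - 17*u)
sqrt(-2606 + M(-64)) = sqrt(-2606 + sqrt(6 - 17*(-64))) = sqrt(-2606 + sqrt(6 + 1088)) = sqrt(-2606 + sqrt(1094))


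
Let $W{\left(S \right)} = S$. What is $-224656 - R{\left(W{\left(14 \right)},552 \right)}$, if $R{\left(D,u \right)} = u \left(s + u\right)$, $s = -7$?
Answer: $-525496$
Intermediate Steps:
$R{\left(D,u \right)} = u \left(-7 + u\right)$
$-224656 - R{\left(W{\left(14 \right)},552 \right)} = -224656 - 552 \left(-7 + 552\right) = -224656 - 552 \cdot 545 = -224656 - 300840 = -525496$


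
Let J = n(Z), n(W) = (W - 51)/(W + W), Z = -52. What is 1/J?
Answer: 104/103 ≈ 1.0097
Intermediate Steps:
n(W) = (-51 + W)/(2*W) (n(W) = (-51 + W)/((2*W)) = (-51 + W)*(1/(2*W)) = (-51 + W)/(2*W))
J = 103/104 (J = (1/2)*(-51 - 52)/(-52) = (1/2)*(-1/52)*(-103) = 103/104 ≈ 0.99039)
1/J = 1/(103/104) = 104/103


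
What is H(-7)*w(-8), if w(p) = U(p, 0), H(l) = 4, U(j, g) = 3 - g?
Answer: 12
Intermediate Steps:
w(p) = 3 (w(p) = 3 - 1*0 = 3 + 0 = 3)
H(-7)*w(-8) = 4*3 = 12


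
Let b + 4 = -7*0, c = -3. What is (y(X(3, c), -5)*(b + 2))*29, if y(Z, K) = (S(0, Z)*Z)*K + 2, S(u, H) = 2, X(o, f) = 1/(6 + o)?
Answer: -464/9 ≈ -51.556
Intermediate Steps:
b = -4 (b = -4 - 7*0 = -4 + 0 = -4)
y(Z, K) = 2 + 2*K*Z (y(Z, K) = (2*Z)*K + 2 = 2*K*Z + 2 = 2 + 2*K*Z)
(y(X(3, c), -5)*(b + 2))*29 = ((2 + 2*(-5)/(6 + 3))*(-4 + 2))*29 = ((2 + 2*(-5)/9)*(-2))*29 = ((2 + 2*(-5)*(⅑))*(-2))*29 = ((2 - 10/9)*(-2))*29 = ((8/9)*(-2))*29 = -16/9*29 = -464/9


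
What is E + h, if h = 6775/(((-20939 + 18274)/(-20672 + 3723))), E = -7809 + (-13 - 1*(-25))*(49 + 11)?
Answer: 19187458/533 ≈ 35999.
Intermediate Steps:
E = -7089 (E = -7809 + (-13 + 25)*60 = -7809 + 12*60 = -7809 + 720 = -7089)
h = 22965895/533 (h = 6775/((-2665/(-16949))) = 6775/((-2665*(-1/16949))) = 6775/(2665/16949) = 6775*(16949/2665) = 22965895/533 ≈ 43088.)
E + h = -7089 + 22965895/533 = 19187458/533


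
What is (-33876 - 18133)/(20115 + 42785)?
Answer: -52009/62900 ≈ -0.82685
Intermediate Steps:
(-33876 - 18133)/(20115 + 42785) = -52009/62900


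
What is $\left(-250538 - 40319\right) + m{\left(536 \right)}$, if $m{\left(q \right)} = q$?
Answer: $-290321$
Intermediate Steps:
$\left(-250538 - 40319\right) + m{\left(536 \right)} = \left(-250538 - 40319\right) + 536 = -290857 + 536 = -290321$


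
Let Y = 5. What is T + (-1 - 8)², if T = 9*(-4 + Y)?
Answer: 90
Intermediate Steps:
T = 9 (T = 9*(-4 + 5) = 9*1 = 9)
T + (-1 - 8)² = 9 + (-1 - 8)² = 9 + (-9)² = 9 + 81 = 90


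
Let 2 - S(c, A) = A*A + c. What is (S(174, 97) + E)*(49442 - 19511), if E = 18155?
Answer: 256628394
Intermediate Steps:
S(c, A) = 2 - c - A**2 (S(c, A) = 2 - (A*A + c) = 2 - (A**2 + c) = 2 - (c + A**2) = 2 + (-c - A**2) = 2 - c - A**2)
(S(174, 97) + E)*(49442 - 19511) = ((2 - 1*174 - 1*97**2) + 18155)*(49442 - 19511) = ((2 - 174 - 1*9409) + 18155)*29931 = ((2 - 174 - 9409) + 18155)*29931 = (-9581 + 18155)*29931 = 8574*29931 = 256628394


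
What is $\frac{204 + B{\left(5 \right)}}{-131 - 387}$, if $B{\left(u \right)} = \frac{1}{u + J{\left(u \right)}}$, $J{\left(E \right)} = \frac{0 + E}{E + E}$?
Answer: $- \frac{1123}{2849} \approx -0.39417$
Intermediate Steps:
$J{\left(E \right)} = \frac{1}{2}$ ($J{\left(E \right)} = \frac{E}{2 E} = E \frac{1}{2 E} = \frac{1}{2}$)
$B{\left(u \right)} = \frac{1}{\frac{1}{2} + u}$ ($B{\left(u \right)} = \frac{1}{u + \frac{1}{2}} = \frac{1}{\frac{1}{2} + u}$)
$\frac{204 + B{\left(5 \right)}}{-131 - 387} = \frac{204 + \frac{2}{1 + 2 \cdot 5}}{-131 - 387} = \frac{204 + \frac{2}{1 + 10}}{-518} = \left(204 + \frac{2}{11}\right) \left(- \frac{1}{518}\right) = \frac{2246}{11} \left(- \frac{1}{518}\right) = - \frac{1123}{2849}$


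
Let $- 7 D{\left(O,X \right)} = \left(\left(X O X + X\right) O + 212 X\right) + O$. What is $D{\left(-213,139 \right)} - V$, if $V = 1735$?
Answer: $-125226606$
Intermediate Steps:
$D{\left(O,X \right)} = - \frac{212 X}{7} - \frac{O}{7} - \frac{O \left(X + O X^{2}\right)}{7}$ ($D{\left(O,X \right)} = - \frac{\left(\left(X O X + X\right) O + 212 X\right) + O}{7} = - \frac{\left(\left(O X X + X\right) O + 212 X\right) + O}{7} = - \frac{\left(\left(O X^{2} + X\right) O + 212 X\right) + O}{7} = - \frac{\left(\left(X + O X^{2}\right) O + 212 X\right) + O}{7} = - \frac{\left(O \left(X + O X^{2}\right) + 212 X\right) + O}{7} = - \frac{\left(212 X + O \left(X + O X^{2}\right)\right) + O}{7} = - \frac{O + 212 X + O \left(X + O X^{2}\right)}{7} = - \frac{212 X}{7} - \frac{O}{7} - \frac{O \left(X + O X^{2}\right)}{7}$)
$D{\left(-213,139 \right)} - V = \left(\left(- \frac{212}{7}\right) 139 - - \frac{213}{7} - \left(- \frac{213}{7}\right) 139 - \frac{\left(-213\right)^{2} \cdot 139^{2}}{7}\right) - 1735 = \left(- \frac{29468}{7} + \frac{213}{7} + \frac{29607}{7} - \frac{45369}{7} \cdot 19321\right) - 1735 = \left(- \frac{29468}{7} + \frac{213}{7} + \frac{29607}{7} - \frac{876574449}{7}\right) - 1735 = -125224871 - 1735 = -125226606$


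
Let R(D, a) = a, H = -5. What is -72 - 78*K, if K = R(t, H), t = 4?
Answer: 318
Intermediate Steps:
K = -5
-72 - 78*K = -72 - 78*(-5) = -72 + 390 = 318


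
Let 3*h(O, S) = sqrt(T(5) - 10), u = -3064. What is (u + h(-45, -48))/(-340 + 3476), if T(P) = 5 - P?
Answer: -383/392 + I*sqrt(10)/9408 ≈ -0.97704 + 0.00033613*I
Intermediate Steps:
h(O, S) = I*sqrt(10)/3 (h(O, S) = sqrt((5 - 1*5) - 10)/3 = sqrt((5 - 5) - 10)/3 = sqrt(0 - 10)/3 = sqrt(-10)/3 = (I*sqrt(10))/3 = I*sqrt(10)/3)
(u + h(-45, -48))/(-340 + 3476) = (-3064 + I*sqrt(10)/3)/(-340 + 3476) = (-3064 + I*sqrt(10)/3)/3136 = (-3064 + I*sqrt(10)/3)*(1/3136) = -383/392 + I*sqrt(10)/9408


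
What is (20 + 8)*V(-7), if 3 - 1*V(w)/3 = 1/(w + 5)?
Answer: 294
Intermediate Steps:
V(w) = 9 - 3/(5 + w) (V(w) = 9 - 3/(w + 5) = 9 - 3/(5 + w))
(20 + 8)*V(-7) = (20 + 8)*(3*(14 + 3*(-7))/(5 - 7)) = 28*(3*(14 - 21)/(-2)) = 28*(3*(-½)*(-7)) = 28*(21/2) = 294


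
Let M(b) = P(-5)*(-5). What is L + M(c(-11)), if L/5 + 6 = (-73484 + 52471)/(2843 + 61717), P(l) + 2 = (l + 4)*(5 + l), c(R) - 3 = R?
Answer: -279253/12912 ≈ -21.627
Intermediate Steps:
c(R) = 3 + R
P(l) = -2 + (4 + l)*(5 + l) (P(l) = -2 + (l + 4)*(5 + l) = -2 + (4 + l)*(5 + l))
M(b) = 10 (M(b) = (18 + (-5)² + 9*(-5))*(-5) = (18 + 25 - 45)*(-5) = -2*(-5) = 10)
L = -408373/12912 (L = -30 + 5*((-73484 + 52471)/(2843 + 61717)) = -30 + 5*(-21013/64560) = -30 - 21013/12912 = -408373/12912 ≈ -31.627)
L + M(c(-11)) = -408373/12912 + 10 = -279253/12912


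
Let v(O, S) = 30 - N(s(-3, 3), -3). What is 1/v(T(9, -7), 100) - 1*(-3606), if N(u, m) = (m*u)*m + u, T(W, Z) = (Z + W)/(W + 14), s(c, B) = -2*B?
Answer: 324541/90 ≈ 3606.0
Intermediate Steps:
T(W, Z) = (W + Z)/(14 + W)
N(u, m) = u + u*m² (N(u, m) = u*m² + u = u + u*m²)
v(O, S) = 90 (v(O, S) = 30 - (-2*3)*(1 + (-3)²) = 30 - (-6)*(1 + 9) = 30 - (-6)*10 = 30 - 1*(-60) = 30 + 60 = 90)
1/v(T(9, -7), 100) - 1*(-3606) = 1/90 - 1*(-3606) = 1/90 + 3606 = 324541/90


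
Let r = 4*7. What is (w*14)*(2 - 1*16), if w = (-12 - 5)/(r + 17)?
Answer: 3332/45 ≈ 74.044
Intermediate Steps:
r = 28
w = -17/45 (w = (-12 - 5)/(28 + 17) = -17/45 ≈ -0.37778)
(w*14)*(2 - 1*16) = (-17/45*14)*(2 - 1*16) = -238*(2 - 16)/45 = -238/45*(-14) = 3332/45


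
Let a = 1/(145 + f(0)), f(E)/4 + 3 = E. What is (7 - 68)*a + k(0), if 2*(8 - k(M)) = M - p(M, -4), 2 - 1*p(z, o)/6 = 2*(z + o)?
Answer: 4993/133 ≈ 37.541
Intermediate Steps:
f(E) = -12 + 4*E
p(z, o) = 12 - 12*o - 12*z (p(z, o) = 12 - 12*(z + o) = 12 - 12*(o + z) = 12 - 6*(2*o + 2*z) = 12 + (-12*o - 12*z) = 12 - 12*o - 12*z)
k(M) = 38 - 13*M/2 (k(M) = 8 - (M - (12 - 12*(-4) - 12*M))/2 = 8 - (M - (12 + 48 - 12*M))/2 = 8 - (M - (60 - 12*M))/2 = 8 - (M + (-60 + 12*M))/2 = 8 - (-60 + 13*M)/2 = 8 + (30 - 13*M/2) = 38 - 13*M/2)
a = 1/133 (a = 1/(145 + (-12 + 4*0)) = 1/(145 + (-12 + 0)) = 1/(145 - 12) = 1/133 ≈ 0.0075188)
(7 - 68)*a + k(0) = (7 - 68)*(1/133) + (38 - 13/2*0) = -61*1/133 + (38 + 0) = -61/133 + 38 = 4993/133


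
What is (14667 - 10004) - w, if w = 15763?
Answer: -11100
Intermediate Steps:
(14667 - 10004) - w = (14667 - 10004) - 1*15763 = 4663 - 15763 = -11100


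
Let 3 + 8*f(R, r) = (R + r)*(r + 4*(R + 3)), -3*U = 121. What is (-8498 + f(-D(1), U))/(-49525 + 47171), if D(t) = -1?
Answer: 603269/169488 ≈ 3.5594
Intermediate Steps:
U = -121/3 (U = -⅓*121 = -121/3 ≈ -40.333)
f(R, r) = -3/8 + (R + r)*(12 + r + 4*R)/8 (f(R, r) = -3/8 + ((R + r)*(r + 4*(R + 3)))/8 = -3/8 + ((R + r)*(r + 4*(3 + R)))/8 = -3/8 + ((R + r)*(r + (12 + 4*R)))/8 = -3/8 + ((R + r)*(12 + r + 4*R))/8 = -3/8 + (R + r)*(12 + r + 4*R)/8)
(-8498 + f(-D(1), U))/(-49525 + 47171) = (-8498 + (-3/8 + (-1*(-1))²/2 + (-121/3)²/8 + 3*(-1*(-1))/2 + (3/2)*(-121/3) + (5/8)*(-1*(-1))*(-121/3)))/(-49525 + 47171) = (-8498 + (-3/8 + (½)*1² + (⅛)*(14641/9) + (3/2)*1 - 121/2 + (5/8)*1*(-121/3)))/(-2354) = (-8498 + (-3/8 + (½)*1 + 14641/72 + 3/2 - 121/2 - 605/24))*(-1/2354) = (-8498 + (-3/8 + ½ + 14641/72 + 3/2 - 121/2 - 605/24))*(-1/2354) = (-8498 + 8587/72)*(-1/2354) = -603269/72*(-1/2354) = 603269/169488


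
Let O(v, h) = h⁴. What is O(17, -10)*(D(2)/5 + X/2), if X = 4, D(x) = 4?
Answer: 28000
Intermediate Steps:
O(17, -10)*(D(2)/5 + X/2) = (-10)⁴*(4/5 + 4/2) = 10000*(4*(⅕) + 4*(½)) = 10000*(⅘ + 2) = 10000*(14/5) = 28000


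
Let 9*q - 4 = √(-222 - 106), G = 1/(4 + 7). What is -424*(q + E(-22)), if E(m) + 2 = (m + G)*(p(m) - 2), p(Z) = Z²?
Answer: 443339488/99 - 848*I*√82/9 ≈ 4.4782e+6 - 853.22*I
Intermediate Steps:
G = 1/11 ≈ 0.090909
E(m) = -2 + (-2 + m²)*(1/11 + m) (E(m) = -2 + (m + 1/11)*(m² - 2) = -2 + (1/11 + m)*(-2 + m²) = -2 + (-2 + m²)*(1/11 + m))
q = 4/9 + 2*I*√82/9 (q = 4/9 + √(-222 - 106)/9 = 4/9 + √(-328)/9 = 4/9 + (2*I*√82)/9 = 4/9 + 2*I*√82/9 ≈ 0.44444 + 2.0123*I)
-424*(q + E(-22)) = -424*((4/9 + 2*I*√82/9) + (-24/11 + (-22)³ - 2*(-22) + (1/11)*(-22)²)) = -424*((4/9 + 2*I*√82/9) + (-24/11 - 10648 + 44 + (1/11)*484)) = -424*((4/9 + 2*I*√82/9) + (-24/11 - 10648 + 44 + 44)) = -424*((4/9 + 2*I*√82/9) - 116184/11) = -424*(-1045612/99 + 2*I*√82/9) = 443339488/99 - 848*I*√82/9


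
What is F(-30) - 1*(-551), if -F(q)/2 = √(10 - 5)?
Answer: 551 - 2*√5 ≈ 546.53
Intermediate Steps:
F(q) = -2*√5 (F(q) = -2*√(10 - 5) = -2*√5)
F(-30) - 1*(-551) = -2*√5 - 1*(-551) = -2*√5 + 551 = 551 - 2*√5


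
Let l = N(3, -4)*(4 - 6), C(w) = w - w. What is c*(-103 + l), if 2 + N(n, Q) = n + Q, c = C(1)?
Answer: 0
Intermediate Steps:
C(w) = 0
c = 0
N(n, Q) = -2 + Q + n (N(n, Q) = -2 + (n + Q) = -2 + (Q + n) = -2 + Q + n)
l = 6 (l = (-2 - 4 + 3)*(4 - 6) = -3*(-2) = 6)
c*(-103 + l) = 0*(-103 + 6) = 0*(-97) = 0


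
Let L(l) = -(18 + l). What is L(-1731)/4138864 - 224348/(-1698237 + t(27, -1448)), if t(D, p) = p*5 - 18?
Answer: 931467373607/7058811857680 ≈ 0.13196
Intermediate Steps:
L(l) = -18 - l
t(D, p) = -18 + 5*p (t(D, p) = 5*p - 18 = -18 + 5*p)
L(-1731)/4138864 - 224348/(-1698237 + t(27, -1448)) = (-18 - 1*(-1731))/4138864 - 224348/(-1698237 + (-18 + 5*(-1448))) = (-18 + 1731)*(1/4138864) - 224348/(-1698237 + (-18 - 7240)) = 1713*(1/4138864) - 224348/(-1698237 - 7258) = 1713/4138864 - 224348/(-1705495) = 1713/4138864 - 224348*(-1/1705495) = 1713/4138864 + 224348/1705495 = 931467373607/7058811857680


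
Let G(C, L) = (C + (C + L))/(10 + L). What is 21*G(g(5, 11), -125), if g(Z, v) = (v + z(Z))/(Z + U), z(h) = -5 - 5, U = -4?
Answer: 2583/115 ≈ 22.461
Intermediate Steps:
z(h) = -10
g(Z, v) = (-10 + v)/(-4 + Z) (g(Z, v) = (v - 10)/(Z - 4) = (-10 + v)/(-4 + Z))
G(C, L) = (L + 2*C)/(10 + L)
21*G(g(5, 11), -125) = 21*((-125 + 2*((-10 + 11)/(-4 + 5)))/(10 - 125)) = 21*((-125 + 2*(1/1))/(-115)) = 21*(-(-125 + 2*(1*1))/115) = 21*(-(-125 + 2*1)/115) = 21*(-(-125 + 2)/115) = 21*(-1/115*(-123)) = 21*(123/115) = 2583/115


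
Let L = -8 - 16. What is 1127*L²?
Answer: 649152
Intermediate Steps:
L = -24
1127*L² = 1127*(-24)² = 1127*576 = 649152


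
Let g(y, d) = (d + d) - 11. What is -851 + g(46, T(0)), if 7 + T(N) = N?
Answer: -876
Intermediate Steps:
T(N) = -7 + N
g(y, d) = -11 + 2*d (g(y, d) = 2*d - 11 = -11 + 2*d)
-851 + g(46, T(0)) = -851 + (-11 + 2*(-7 + 0)) = -851 + (-11 + 2*(-7)) = -851 + (-11 - 14) = -851 - 25 = -876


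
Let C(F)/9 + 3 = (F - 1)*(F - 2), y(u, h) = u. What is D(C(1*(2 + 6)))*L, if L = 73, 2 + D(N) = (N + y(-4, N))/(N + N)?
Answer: -77161/702 ≈ -109.92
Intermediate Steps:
C(F) = -27 + 9*(-1 + F)*(-2 + F) (C(F) = -27 + 9*((F - 1)*(F - 2)) = -27 + 9*((-1 + F)*(-2 + F)) = -27 + 9*(-1 + F)*(-2 + F))
D(N) = -2 + (-4 + N)/(2*N) (D(N) = -2 + (N - 4)/(N + N) = -2 + (-4 + N)/((2*N)) = -2 + (-4 + N)*(1/(2*N)) = -2 + (-4 + N)/(2*N))
D(C(1*(2 + 6)))*L = (-3/2 - 2/(-9 - 27*(2 + 6) + 9*(1*(2 + 6))²))*73 = (-3/2 - 2/(-9 - 27*8 + 9*(1*8)²))*73 = (-3/2 - 2/(-9 - 27*8 + 9*8²))*73 = (-3/2 - 2/(-9 - 216 + 9*64))*73 = (-3/2 - 2/(-9 - 216 + 576))*73 = (-3/2 - 2/351)*73 = -1057/702*73 = -77161/702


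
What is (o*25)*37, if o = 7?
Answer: 6475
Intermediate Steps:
(o*25)*37 = (7*25)*37 = 175*37 = 6475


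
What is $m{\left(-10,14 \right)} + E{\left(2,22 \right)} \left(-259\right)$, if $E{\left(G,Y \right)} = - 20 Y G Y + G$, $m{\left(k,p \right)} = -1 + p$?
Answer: $5013735$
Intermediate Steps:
$E{\left(G,Y \right)} = G - 20 G Y^{2}$ ($E{\left(G,Y \right)} = - 20 G Y Y + G = - 20 G Y^{2} + G = G - 20 G Y^{2}$)
$m{\left(-10,14 \right)} + E{\left(2,22 \right)} \left(-259\right) = \left(-1 + 14\right) + 2 \left(1 - 20 \cdot 22^{2}\right) \left(-259\right) = 13 + 2 \left(1 - 9680\right) \left(-259\right) = 13 + 2 \left(-9679\right) \left(-259\right) = 13 - -5013722 = 13 + 5013722 = 5013735$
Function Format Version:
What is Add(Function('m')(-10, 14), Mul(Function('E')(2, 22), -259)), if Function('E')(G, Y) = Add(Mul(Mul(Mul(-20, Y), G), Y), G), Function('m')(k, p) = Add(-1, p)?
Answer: 5013735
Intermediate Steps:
Function('E')(G, Y) = Add(G, Mul(-20, G, Pow(Y, 2))) (Function('E')(G, Y) = Add(Mul(Mul(-20, G, Y), Y), G) = Add(Mul(-20, G, Pow(Y, 2)), G) = Add(G, Mul(-20, G, Pow(Y, 2))))
Add(Function('m')(-10, 14), Mul(Function('E')(2, 22), -259)) = Add(Add(-1, 14), Mul(Mul(2, Add(1, Mul(-20, Pow(22, 2)))), -259)) = Add(13, Mul(Mul(2, Add(1, Mul(-20, 484))), -259)) = Add(13, Mul(Mul(2, Add(1, -9680)), -259)) = Add(13, Mul(Mul(2, -9679), -259)) = Add(13, Mul(-19358, -259)) = Add(13, 5013722) = 5013735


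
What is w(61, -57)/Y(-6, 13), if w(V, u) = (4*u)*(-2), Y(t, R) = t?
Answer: -76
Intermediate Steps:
w(V, u) = -8*u
w(61, -57)/Y(-6, 13) = -8*(-57)/(-6) = 456*(-⅙) = -76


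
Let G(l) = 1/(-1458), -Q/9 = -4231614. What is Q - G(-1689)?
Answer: 55527238909/1458 ≈ 3.8085e+7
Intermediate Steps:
Q = 38084526 (Q = -9*(-4231614) = 38084526)
G(l) = -1/1458
Q - G(-1689) = 38084526 - 1*(-1/1458) = 38084526 + 1/1458 = 55527238909/1458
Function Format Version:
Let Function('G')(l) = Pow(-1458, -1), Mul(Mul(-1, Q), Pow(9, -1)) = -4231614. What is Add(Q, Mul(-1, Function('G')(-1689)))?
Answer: Rational(55527238909, 1458) ≈ 3.8085e+7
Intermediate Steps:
Q = 38084526 (Q = Mul(-9, -4231614) = 38084526)
Function('G')(l) = Rational(-1, 1458)
Add(Q, Mul(-1, Function('G')(-1689))) = Add(38084526, Mul(-1, Rational(-1, 1458))) = Add(38084526, Rational(1, 1458)) = Rational(55527238909, 1458)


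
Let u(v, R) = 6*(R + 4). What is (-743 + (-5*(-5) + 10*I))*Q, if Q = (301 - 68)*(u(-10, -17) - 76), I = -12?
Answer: 30069116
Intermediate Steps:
u(v, R) = 24 + 6*R (u(v, R) = 6*(4 + R) = 24 + 6*R)
Q = -35882 (Q = (301 - 68)*((24 + 6*(-17)) - 76) = 233*((24 - 102) - 76) = 233*(-78 - 76) = 233*(-154) = -35882)
(-743 + (-5*(-5) + 10*I))*Q = (-743 + (-5*(-5) + 10*(-12)))*(-35882) = (-743 + (25 - 120))*(-35882) = (-743 - 95)*(-35882) = -838*(-35882) = 30069116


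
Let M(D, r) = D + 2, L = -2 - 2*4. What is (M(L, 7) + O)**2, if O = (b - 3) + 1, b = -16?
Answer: 676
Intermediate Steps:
L = -10 (L = -2 - 8 = -10)
O = -18 (O = (-16 - 3) + 1 = -19 + 1 = -18)
M(D, r) = 2 + D
(M(L, 7) + O)**2 = ((2 - 10) - 18)**2 = (-8 - 18)**2 = (-26)**2 = 676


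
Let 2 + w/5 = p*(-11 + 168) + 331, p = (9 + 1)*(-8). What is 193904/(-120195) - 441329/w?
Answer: 915274223/163345005 ≈ 5.6033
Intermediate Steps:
p = -80 (p = 10*(-8) = -80)
w = -61155 (w = -10 + 5*(-80*(-11 + 168) + 331) = -10 + 5*(-80*157 + 331) = -10 + 5*(-12560 + 331) = -10 + 5*(-12229) = -10 - 61145 = -61155)
193904/(-120195) - 441329/w = 193904/(-120195) - 441329/(-61155) = 193904*(-1/120195) - 441329*(-1/61155) = -193904/120195 + 441329/61155 = 915274223/163345005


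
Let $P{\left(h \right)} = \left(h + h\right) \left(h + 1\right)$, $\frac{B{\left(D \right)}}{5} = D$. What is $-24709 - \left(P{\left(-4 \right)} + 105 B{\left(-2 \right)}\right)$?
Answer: $-23683$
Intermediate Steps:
$B{\left(D \right)} = 5 D$
$P{\left(h \right)} = 2 h \left(1 + h\right)$
$-24709 - \left(P{\left(-4 \right)} + 105 B{\left(-2 \right)}\right) = -24709 - \left(2 \left(-4\right) \left(1 - 4\right) + 105 \cdot 5 \left(-2\right)\right) = -24709 - \left(2 \left(-4\right) \left(-3\right) + 105 \left(-10\right)\right) = -24709 - \left(24 - 1050\right) = -24709 - -1026 = -24709 + 1026 = -23683$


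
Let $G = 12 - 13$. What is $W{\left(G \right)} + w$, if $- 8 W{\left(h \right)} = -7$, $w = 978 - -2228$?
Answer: $\frac{25655}{8} \approx 3206.9$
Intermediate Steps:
$w = 3206$ ($w = 978 + 2228 = 3206$)
$G = -1$ ($G = 12 - 13 = -1$)
$W{\left(h \right)} = \frac{7}{8}$ ($W{\left(h \right)} = \left(- \frac{1}{8}\right) \left(-7\right) = \frac{7}{8}$)
$W{\left(G \right)} + w = \frac{7}{8} + 3206 = \frac{25655}{8}$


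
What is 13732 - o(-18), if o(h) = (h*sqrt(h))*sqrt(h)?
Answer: 13408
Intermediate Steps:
o(h) = h**2 (o(h) = h**(3/2)*sqrt(h) = h**2)
13732 - o(-18) = 13732 - 1*(-18)**2 = 13732 - 1*324 = 13732 - 324 = 13408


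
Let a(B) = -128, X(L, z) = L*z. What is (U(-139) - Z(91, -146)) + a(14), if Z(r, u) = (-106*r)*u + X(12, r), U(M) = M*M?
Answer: -1390215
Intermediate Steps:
U(M) = M²
Z(r, u) = 12*r - 106*r*u (Z(r, u) = (-106*r)*u + 12*r = -106*r*u + 12*r = 12*r - 106*r*u)
(U(-139) - Z(91, -146)) + a(14) = ((-139)² - 2*91*(6 - 53*(-146))) - 128 = (19321 - 2*91*(6 + 7738)) - 128 = (19321 - 2*91*7744) - 128 = (19321 - 1*1409408) - 128 = (19321 - 1409408) - 128 = -1390087 - 128 = -1390215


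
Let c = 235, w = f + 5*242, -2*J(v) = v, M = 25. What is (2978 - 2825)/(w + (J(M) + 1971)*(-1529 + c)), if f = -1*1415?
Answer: -153/2534504 ≈ -6.0367e-5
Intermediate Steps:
J(v) = -v/2
f = -1415
w = -205 (w = -1415 + 5*242 = -1415 + 1210 = -205)
(2978 - 2825)/(w + (J(M) + 1971)*(-1529 + c)) = (2978 - 2825)/(-205 + (-½*25 + 1971)*(-1529 + 235)) = 153/(-205 + (-25/2 + 1971)*(-1294)) = 153/(-205 + (3917/2)*(-1294)) = 153/(-205 - 2534299) = 153/(-2534504) = 153*(-1/2534504) = -153/2534504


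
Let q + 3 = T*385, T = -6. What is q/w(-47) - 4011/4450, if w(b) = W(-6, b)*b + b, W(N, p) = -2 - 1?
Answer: -2667471/104575 ≈ -25.508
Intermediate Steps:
W(N, p) = -3
q = -2313 (q = -3 - 6*385 = -3 - 2310 = -2313)
w(b) = -2*b (w(b) = -3*b + b = -2*b)
q/w(-47) - 4011/4450 = -2313/((-2*(-47))) - 4011/4450 = -2313/94 - 4011*1/4450 = -2313*1/94 - 4011/4450 = -2313/94 - 4011/4450 = -2667471/104575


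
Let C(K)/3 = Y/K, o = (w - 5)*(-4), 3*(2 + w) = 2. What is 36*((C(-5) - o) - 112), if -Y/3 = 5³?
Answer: 3156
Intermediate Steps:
w = -4/3 (w = -2 + (⅓)*2 = -2 + ⅔ = -4/3 ≈ -1.3333)
Y = -375 (Y = -3*5³ = -3*125 = -375)
o = 76/3 (o = (-4/3 - 5)*(-4) = -19/3*(-4) = 76/3 ≈ 25.333)
C(K) = -1125/K (C(K) = 3*(-375/K) = -1125/K)
36*((C(-5) - o) - 112) = 36*((-1125/(-5) - 1*76/3) - 112) = 36*((-1125*(-⅕) - 76/3) - 112) = 36*((225 - 76/3) - 112) = 36*(599/3 - 112) = 36*(263/3) = 3156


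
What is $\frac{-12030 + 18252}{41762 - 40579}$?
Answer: $\frac{6222}{1183} \approx 5.2595$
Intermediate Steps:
$\frac{-12030 + 18252}{41762 - 40579} = \frac{6222}{1183}$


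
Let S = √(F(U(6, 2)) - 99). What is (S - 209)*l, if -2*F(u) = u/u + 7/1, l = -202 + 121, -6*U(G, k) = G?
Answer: 16929 - 81*I*√103 ≈ 16929.0 - 822.06*I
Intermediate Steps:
U(G, k) = -G/6
l = -81
F(u) = -4 (F(u) = -(u/u + 7/1)/2 = -(1 + 7*1)/2 = -(1 + 7)/2 = -½*8 = -4)
S = I*√103 (S = √(-4 - 99) = √(-103) = I*√103 ≈ 10.149*I)
(S - 209)*l = (I*√103 - 209)*(-81) = (-209 + I*√103)*(-81) = 16929 - 81*I*√103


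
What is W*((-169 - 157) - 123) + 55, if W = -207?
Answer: 92998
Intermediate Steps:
W*((-169 - 157) - 123) + 55 = -207*((-169 - 157) - 123) + 55 = -207*(-326 - 123) + 55 = -207*(-449) + 55 = 92943 + 55 = 92998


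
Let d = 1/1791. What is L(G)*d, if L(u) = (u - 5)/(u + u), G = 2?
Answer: -1/2388 ≈ -0.00041876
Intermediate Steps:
L(u) = (-5 + u)/(2*u) (L(u) = (-5 + u)/((2*u)) = (-5 + u)*(1/(2*u)) = (-5 + u)/(2*u))
d = 1/1791 ≈ 0.00055835
L(G)*d = ((½)*(-5 + 2)/2)*(1/1791) = ((½)*(½)*(-3))*(1/1791) = -¾*1/1791 = -1/2388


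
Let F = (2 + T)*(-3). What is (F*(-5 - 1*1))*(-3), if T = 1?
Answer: -162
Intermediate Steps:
F = -9 (F = (2 + 1)*(-3) = 3*(-3) = -9)
(F*(-5 - 1*1))*(-3) = -9*(-5 - 1*1)*(-3) = -9*(-5 - 1)*(-3) = -9*(-6)*(-3) = 54*(-3) = -162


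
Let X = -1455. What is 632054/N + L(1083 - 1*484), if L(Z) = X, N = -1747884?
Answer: -1271901637/873942 ≈ -1455.4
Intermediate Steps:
L(Z) = -1455
632054/N + L(1083 - 1*484) = 632054/(-1747884) - 1455 = 632054*(-1/1747884) - 1455 = -316027/873942 - 1455 = -1271901637/873942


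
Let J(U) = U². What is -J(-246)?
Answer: -60516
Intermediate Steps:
-J(-246) = -1*(-246)² = -1*60516 = -60516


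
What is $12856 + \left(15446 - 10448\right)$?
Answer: $17854$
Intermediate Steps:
$12856 + \left(15446 - 10448\right) = 12856 + 4998 = 17854$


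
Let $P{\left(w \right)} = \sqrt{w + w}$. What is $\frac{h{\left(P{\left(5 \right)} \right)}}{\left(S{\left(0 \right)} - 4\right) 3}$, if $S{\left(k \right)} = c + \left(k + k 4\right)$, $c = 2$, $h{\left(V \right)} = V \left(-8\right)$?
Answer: $\frac{4 \sqrt{10}}{3} \approx 4.2164$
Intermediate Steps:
$P{\left(w \right)} = \sqrt{2} \sqrt{w}$ ($P{\left(w \right)} = \sqrt{2 w} = \sqrt{2} \sqrt{w}$)
$h{\left(V \right)} = - 8 V$
$S{\left(k \right)} = 2 + 5 k$ ($S{\left(k \right)} = 2 + \left(k + k 4\right) = 2 + \left(k + 4 k\right) = 2 + 5 k$)
$\frac{h{\left(P{\left(5 \right)} \right)}}{\left(S{\left(0 \right)} - 4\right) 3} = \frac{\left(-8\right) \sqrt{2} \sqrt{5}}{\left(\left(2 + 5 \cdot 0\right) - 4\right) 3} = \frac{\left(-8\right) \sqrt{10}}{\left(\left(2 + 0\right) - 4\right) 3} = \frac{\left(-8\right) \sqrt{10}}{\left(2 - 4\right) 3} = \frac{\left(-8\right) \sqrt{10}}{\left(-2\right) 3} = \frac{\left(-8\right) \sqrt{10}}{-6} = - 8 \sqrt{10} \left(- \frac{1}{6}\right) = \frac{4 \sqrt{10}}{3}$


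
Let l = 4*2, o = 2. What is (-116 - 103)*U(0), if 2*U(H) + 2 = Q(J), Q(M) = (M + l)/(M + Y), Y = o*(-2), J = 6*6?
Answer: 1095/16 ≈ 68.438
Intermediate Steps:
J = 36
l = 8
Y = -4 (Y = 2*(-2) = -4)
Q(M) = (8 + M)/(-4 + M) (Q(M) = (M + 8)/(M - 4) = (8 + M)/(-4 + M))
U(H) = -5/16 (U(H) = -1 + ((8 + 36)/(-4 + 36))/2 = -1 + (44/32)/2 = -1 + ((1/32)*44)/2 = -1 + (1/2)*(11/8) = -1 + 11/16 = -5/16)
(-116 - 103)*U(0) = (-116 - 103)*(-5/16) = -219*(-5/16) = 1095/16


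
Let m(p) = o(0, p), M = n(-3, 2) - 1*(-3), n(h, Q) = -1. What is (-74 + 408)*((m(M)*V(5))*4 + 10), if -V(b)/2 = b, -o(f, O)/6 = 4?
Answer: 323980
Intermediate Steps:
o(f, O) = -24 (o(f, O) = -6*4 = -24)
M = 2 (M = -1 - 1*(-3) = -1 + 3 = 2)
V(b) = -2*b
m(p) = -24
(-74 + 408)*((m(M)*V(5))*4 + 10) = (-74 + 408)*(-(-48)*5*4 + 10) = 334*(-24*(-10)*4 + 10) = 334*(240*4 + 10) = 334*(960 + 10) = 334*970 = 323980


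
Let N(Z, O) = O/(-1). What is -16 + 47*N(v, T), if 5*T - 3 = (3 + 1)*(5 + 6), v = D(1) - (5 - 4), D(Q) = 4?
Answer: -2289/5 ≈ -457.80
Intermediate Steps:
v = 3 (v = 4 - (5 - 4) = 4 - 1*1 = 4 - 1 = 3)
T = 47/5 (T = 3/5 + ((3 + 1)*(5 + 6))/5 = 3/5 + (4*11)/5 = 3/5 + (1/5)*44 = 3/5 + 44/5 = 47/5 ≈ 9.4000)
N(Z, O) = -O (N(Z, O) = O*(-1) = -O)
-16 + 47*N(v, T) = -16 + 47*(-1*47/5) = -16 + 47*(-47/5) = -16 - 2209/5 = -2289/5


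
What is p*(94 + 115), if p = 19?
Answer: 3971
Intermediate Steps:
p*(94 + 115) = 19*(94 + 115) = 19*209 = 3971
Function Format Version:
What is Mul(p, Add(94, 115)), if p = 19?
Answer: 3971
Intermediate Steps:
Mul(p, Add(94, 115)) = Mul(19, Add(94, 115)) = Mul(19, 209) = 3971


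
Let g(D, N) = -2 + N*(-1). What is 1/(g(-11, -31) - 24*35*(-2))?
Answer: 1/1709 ≈ 0.00058514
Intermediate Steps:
g(D, N) = -2 - N
1/(g(-11, -31) - 24*35*(-2)) = 1/((-2 - 1*(-31)) - 24*35*(-2)) = 1/((-2 + 31) - 840*(-2)) = 1/(29 + 1680) = 1/1709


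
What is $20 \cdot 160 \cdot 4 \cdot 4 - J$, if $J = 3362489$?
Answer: $-3311289$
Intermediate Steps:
$20 \cdot 160 \cdot 4 \cdot 4 - J = 20 \cdot 160 \cdot 4 \cdot 4 - 3362489 = 3200 \cdot 16 - 3362489 = 51200 - 3362489 = -3311289$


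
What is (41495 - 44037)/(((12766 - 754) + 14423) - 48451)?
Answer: 1271/11008 ≈ 0.11546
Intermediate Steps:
(41495 - 44037)/(((12766 - 754) + 14423) - 48451) = -2542/((12012 + 14423) - 48451) = -2542/(26435 - 48451) = -2542/(-22016) = -2542*(-1/22016) = 1271/11008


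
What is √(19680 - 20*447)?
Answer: 2*√2685 ≈ 103.63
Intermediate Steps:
√(19680 - 20*447) = √(19680 - 8940) = √10740 = 2*√2685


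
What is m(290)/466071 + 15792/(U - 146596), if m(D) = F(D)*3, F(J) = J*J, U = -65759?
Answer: 5135219252/10996945245 ≈ 0.46697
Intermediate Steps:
F(J) = J**2
m(D) = 3*D**2 (m(D) = D**2*3 = 3*D**2)
m(290)/466071 + 15792/(U - 146596) = (3*290**2)/466071 + 15792/(-65759 - 146596) = (3*84100)*(1/466071) + 15792/(-212355) = 252300*(1/466071) + 15792*(-1/212355) = 84100/155357 - 5264/70785 = 5135219252/10996945245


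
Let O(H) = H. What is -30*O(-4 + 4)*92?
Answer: 0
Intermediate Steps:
-30*O(-4 + 4)*92 = -30*(-4 + 4)*92 = -30*0*92 = 0*92 = 0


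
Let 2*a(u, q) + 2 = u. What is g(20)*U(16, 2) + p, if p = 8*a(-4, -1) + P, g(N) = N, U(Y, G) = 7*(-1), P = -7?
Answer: -171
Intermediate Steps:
a(u, q) = -1 + u/2
U(Y, G) = -7
p = -31 (p = 8*(-1 + (½)*(-4)) - 7 = 8*(-1 - 2) - 7 = 8*(-3) - 7 = -24 - 7 = -31)
g(20)*U(16, 2) + p = 20*(-7) - 31 = -140 - 31 = -171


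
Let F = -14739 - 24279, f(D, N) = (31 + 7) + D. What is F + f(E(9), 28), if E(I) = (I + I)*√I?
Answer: -38926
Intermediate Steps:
E(I) = 2*I^(3/2) (E(I) = (2*I)*√I = 2*I^(3/2))
f(D, N) = 38 + D
F = -39018
F + f(E(9), 28) = -39018 + (38 + 2*9^(3/2)) = -39018 + (38 + 2*27) = -39018 + (38 + 54) = -39018 + 92 = -38926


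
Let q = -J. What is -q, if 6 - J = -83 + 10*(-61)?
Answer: 699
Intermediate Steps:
J = 699 (J = 6 - (-83 + 10*(-61)) = 6 - (-83 - 610) = 6 - 1*(-693) = 6 + 693 = 699)
q = -699 (q = -1*699 = -699)
-q = -1*(-699) = 699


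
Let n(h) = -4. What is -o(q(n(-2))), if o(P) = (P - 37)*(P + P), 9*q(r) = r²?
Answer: 10144/81 ≈ 125.23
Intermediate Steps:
q(r) = r²/9
o(P) = 2*P*(-37 + P) (o(P) = (-37 + P)*(2*P) = 2*P*(-37 + P))
-o(q(n(-2))) = -2*(⅑)*(-4)²*(-37 + (⅑)*(-4)²) = -2*(⅑)*16*(-37 + (⅑)*16) = -2*16*(-37 + 16/9)/9 = -2*16*(-317)/(9*9) = -1*(-10144/81) = 10144/81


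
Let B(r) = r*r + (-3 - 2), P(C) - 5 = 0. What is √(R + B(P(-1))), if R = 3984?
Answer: 2*√1001 ≈ 63.277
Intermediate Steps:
P(C) = 5 (P(C) = 5 + 0 = 5)
B(r) = -5 + r² (B(r) = r² - 5 = -5 + r²)
√(R + B(P(-1))) = √(3984 + (-5 + 5²)) = √(3984 + (-5 + 25)) = √(3984 + 20) = √4004 = 2*√1001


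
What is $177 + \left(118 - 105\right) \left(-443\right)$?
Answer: $-5582$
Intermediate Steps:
$177 + \left(118 - 105\right) \left(-443\right) = 177 + 13 \left(-443\right) = 177 - 5759 = -5582$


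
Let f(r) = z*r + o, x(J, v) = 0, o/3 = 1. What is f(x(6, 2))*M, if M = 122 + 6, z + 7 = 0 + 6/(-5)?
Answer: 384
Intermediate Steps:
o = 3 (o = 3*1 = 3)
z = -41/5 (z = -7 + (0 + 6/(-5)) = -7 + (0 + 6*(-⅕)) = -7 + (0 - 6/5) = -7 - 6/5 = -41/5 ≈ -8.2000)
f(r) = 3 - 41*r/5 (f(r) = -41*r/5 + 3 = 3 - 41*r/5)
M = 128
f(x(6, 2))*M = (3 - 41/5*0)*128 = (3 + 0)*128 = 3*128 = 384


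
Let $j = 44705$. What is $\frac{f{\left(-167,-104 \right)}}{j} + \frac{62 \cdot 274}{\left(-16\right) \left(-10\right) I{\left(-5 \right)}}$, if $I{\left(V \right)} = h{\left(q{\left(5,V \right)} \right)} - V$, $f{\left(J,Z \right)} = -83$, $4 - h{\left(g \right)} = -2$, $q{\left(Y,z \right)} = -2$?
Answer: $\frac{37965123}{3934040} \approx 9.6504$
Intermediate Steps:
$h{\left(g \right)} = 6$ ($h{\left(g \right)} = 4 - -2 = 4 + 2 = 6$)
$I{\left(V \right)} = 6 - V$
$\frac{f{\left(-167,-104 \right)}}{j} + \frac{62 \cdot 274}{\left(-16\right) \left(-10\right) I{\left(-5 \right)}} = - \frac{83}{44705} + \frac{62 \cdot 274}{\left(-16\right) \left(-10\right) \left(6 - -5\right)} = \left(-83\right) \frac{1}{44705} + \frac{16988}{160 \left(6 + 5\right)} = - \frac{83}{44705} + \frac{16988}{160 \cdot 11} = - \frac{83}{44705} + \frac{16988}{1760} = - \frac{83}{44705} + 16988 \cdot \frac{1}{1760} = - \frac{83}{44705} + \frac{4247}{440} = \frac{37965123}{3934040}$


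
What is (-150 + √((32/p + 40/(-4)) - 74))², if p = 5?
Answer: 112112/5 - 120*I*√485 ≈ 22422.0 - 2642.7*I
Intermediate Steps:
(-150 + √((32/p + 40/(-4)) - 74))² = (-150 + √((32/5 + 40/(-4)) - 74))² = (-150 + √((32*(⅕) + 40*(-¼)) - 74))² = (-150 + √((32/5 - 10) - 74))² = (-150 + √(-18/5 - 74))² = (-150 + √(-388/5))² = (-150 + 2*I*√485/5)²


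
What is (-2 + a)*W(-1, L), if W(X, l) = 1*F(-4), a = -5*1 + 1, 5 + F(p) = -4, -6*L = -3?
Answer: 54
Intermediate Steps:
L = 1/2 (L = -1/6*(-3) = 1/2 ≈ 0.50000)
F(p) = -9 (F(p) = -5 - 4 = -9)
a = -4 (a = -5 + 1 = -4)
W(X, l) = -9 (W(X, l) = 1*(-9) = -9)
(-2 + a)*W(-1, L) = (-2 - 4)*(-9) = -6*(-9) = 54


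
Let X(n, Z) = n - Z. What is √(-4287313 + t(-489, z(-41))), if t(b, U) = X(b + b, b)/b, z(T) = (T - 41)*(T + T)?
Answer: 12*I*√29773 ≈ 2070.6*I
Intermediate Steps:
z(T) = 2*T*(-41 + T) (z(T) = (-41 + T)*(2*T) = 2*T*(-41 + T))
t(b, U) = 1 (t(b, U) = ((b + b) - b)/b = (2*b - b)/b = b/b = 1)
√(-4287313 + t(-489, z(-41))) = √(-4287313 + 1) = √(-4287312) = 12*I*√29773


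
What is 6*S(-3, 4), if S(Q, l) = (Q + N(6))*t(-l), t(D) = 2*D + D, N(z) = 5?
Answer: -144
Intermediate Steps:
t(D) = 3*D
S(Q, l) = -3*l*(5 + Q) (S(Q, l) = (Q + 5)*(3*(-l)) = (5 + Q)*(-3*l) = -3*l*(5 + Q))
6*S(-3, 4) = 6*(-3*4*(5 - 3)) = 6*(-3*4*2) = 6*(-24) = -144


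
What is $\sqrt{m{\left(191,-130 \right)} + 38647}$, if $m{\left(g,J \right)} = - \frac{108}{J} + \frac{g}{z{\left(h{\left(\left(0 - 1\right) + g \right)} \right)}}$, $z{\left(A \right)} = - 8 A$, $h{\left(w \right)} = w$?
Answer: $\frac{\sqrt{943143136455}}{4940} \approx 196.59$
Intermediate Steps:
$m{\left(g,J \right)} = - \frac{108}{J} + \frac{g}{8 - 8 g}$ ($m{\left(g,J \right)} = - \frac{108}{J} + \frac{g}{\left(-8\right) \left(\left(0 - 1\right) + g\right)} = - \frac{108}{J} + \frac{g}{\left(-8\right) \left(-1 + g\right)} = - \frac{108}{J} + \frac{g}{8 - 8 g}$)
$\sqrt{m{\left(191,-130 \right)} + 38647} = \sqrt{\frac{-864 + 864 \cdot 191 - 24830}{8 \left(-130\right) \left(1 - 191\right)} + 38647} = \sqrt{\frac{1}{8} \left(- \frac{1}{130}\right) \frac{1}{1 - 191} \left(-864 + 165024 - 24830\right) + 38647} = \sqrt{\frac{1}{8} \left(- \frac{1}{130}\right) \frac{1}{-190} \cdot 139330 + 38647} = \sqrt{\frac{1}{8} \left(- \frac{1}{130}\right) \left(- \frac{1}{190}\right) 139330 + 38647} = \sqrt{\frac{13933}{19760} + 38647} = \sqrt{\frac{763678653}{19760}} = \frac{\sqrt{943143136455}}{4940}$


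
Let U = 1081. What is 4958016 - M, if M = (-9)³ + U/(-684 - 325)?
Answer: 5003374786/1009 ≈ 4.9587e+6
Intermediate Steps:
M = -736642/1009 (M = (-9)³ + 1081/(-684 - 325) = -729 + 1081/(-1009) = -729 + 1081*(-1/1009) = -729 - 1081/1009 = -736642/1009 ≈ -730.07)
4958016 - M = 4958016 - 1*(-736642/1009) = 4958016 + 736642/1009 = 5003374786/1009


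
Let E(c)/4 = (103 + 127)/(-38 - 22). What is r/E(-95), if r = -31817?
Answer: 95451/46 ≈ 2075.0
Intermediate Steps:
E(c) = -46/3 (E(c) = 4*((103 + 127)/(-38 - 22)) = 4*(230/(-60)) = 4*(230*(-1/60)) = 4*(-23/6) = -46/3)
r/E(-95) = -31817/(-46/3) = -31817*(-3/46) = 95451/46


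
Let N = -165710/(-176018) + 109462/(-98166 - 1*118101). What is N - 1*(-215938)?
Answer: 4110051770780141/19033442403 ≈ 2.1594e+5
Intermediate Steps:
N = 8285161127/19033442403 (N = -165710*(-1/176018) + 109462/(-98166 - 118101) = 82855/88009 + 109462/(-216267) = 82855/88009 + 109462*(-1/216267) = 82855/88009 - 109462/216267 = 8285161127/19033442403 ≈ 0.43530)
N - 1*(-215938) = 8285161127/19033442403 - 1*(-215938) = 8285161127/19033442403 + 215938 = 4110051770780141/19033442403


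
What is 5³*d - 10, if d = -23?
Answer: -2885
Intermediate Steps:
5³*d - 10 = 5³*(-23) - 10 = 125*(-23) - 10 = -2875 - 10 = -2885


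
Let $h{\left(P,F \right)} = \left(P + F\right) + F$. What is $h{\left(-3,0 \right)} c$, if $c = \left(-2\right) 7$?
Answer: $42$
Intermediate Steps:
$c = -14$
$h{\left(P,F \right)} = P + 2 F$ ($h{\left(P,F \right)} = \left(F + P\right) + F = P + 2 F$)
$h{\left(-3,0 \right)} c = \left(-3 + 2 \cdot 0\right) \left(-14\right) = \left(-3 + 0\right) \left(-14\right) = \left(-3\right) \left(-14\right) = 42$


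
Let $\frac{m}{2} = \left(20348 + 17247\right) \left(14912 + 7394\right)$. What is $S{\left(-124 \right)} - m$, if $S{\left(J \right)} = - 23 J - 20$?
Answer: $-1677185308$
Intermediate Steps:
$S{\left(J \right)} = -20 - 23 J$
$m = 1677188140$ ($m = 2 \left(20348 + 17247\right) \left(14912 + 7394\right) = 2 \cdot 37595 \cdot 22306 = 2 \cdot 838594070 = 1677188140$)
$S{\left(-124 \right)} - m = \left(-20 - -2852\right) - 1677188140 = \left(-20 + 2852\right) - 1677188140 = 2832 - 1677188140 = -1677185308$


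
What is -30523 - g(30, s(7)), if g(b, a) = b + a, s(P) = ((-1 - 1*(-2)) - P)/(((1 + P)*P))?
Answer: -855481/28 ≈ -30553.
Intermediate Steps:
s(P) = (1 - P)/(P*(1 + P)) (s(P) = ((-1 + 2) - P)/((P*(1 + P))) = (1 - P)*(1/(P*(1 + P))) = (1 - P)/(P*(1 + P)))
g(b, a) = a + b
-30523 - g(30, s(7)) = -30523 - ((1 - 1*7)/(7*(1 + 7)) + 30) = -30523 - ((1/7)*(1 - 7)/8 + 30) = -30523 - ((1/7)*(1/8)*(-6) + 30) = -30523 - (-3/28 + 30) = -30523 - 1*837/28 = -30523 - 837/28 = -855481/28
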